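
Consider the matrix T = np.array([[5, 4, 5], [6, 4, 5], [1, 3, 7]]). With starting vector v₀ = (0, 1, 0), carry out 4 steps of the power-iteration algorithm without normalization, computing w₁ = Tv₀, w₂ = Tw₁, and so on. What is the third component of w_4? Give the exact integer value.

w1 = Tv₀ = (4, 4, 3)
w2 = Tw1 = (51, 55, 37)
w3 = Tw2 = (660, 711, 475)
w4 = Tw3 = (8519, 9179, 6118)
The requested component of w4 is 6118.

6118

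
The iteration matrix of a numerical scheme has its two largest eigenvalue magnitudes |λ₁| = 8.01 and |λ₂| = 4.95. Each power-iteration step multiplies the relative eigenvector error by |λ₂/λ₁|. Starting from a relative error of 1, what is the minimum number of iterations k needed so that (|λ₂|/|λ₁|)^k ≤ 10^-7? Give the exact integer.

34

|λ₂/λ₁| = 4.95/8.01 = 0.61798
Need k ≥ ln(10^-7) / ln(0.61798) = -16.1181 / -0.4813 ≈ 33.488
Smallest integer k satisfying the bound: 34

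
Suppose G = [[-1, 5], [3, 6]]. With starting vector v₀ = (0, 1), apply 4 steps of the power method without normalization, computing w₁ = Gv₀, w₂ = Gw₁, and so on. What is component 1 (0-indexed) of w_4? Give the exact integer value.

2976

w1 = Gv₀ = (5, 6)
w2 = Gw1 = (25, 51)
w3 = Gw2 = (230, 381)
w4 = Gw3 = (1675, 2976)
The requested component of w4 is 2976.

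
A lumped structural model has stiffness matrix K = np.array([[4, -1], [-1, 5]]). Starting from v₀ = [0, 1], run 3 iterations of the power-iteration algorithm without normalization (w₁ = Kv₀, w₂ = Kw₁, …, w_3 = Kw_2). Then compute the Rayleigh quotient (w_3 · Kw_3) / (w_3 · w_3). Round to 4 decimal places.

w1 = Kv₀ = (-1, 5)
w2 = Kw1 = (-9, 26)
w3 = Kw2 = (-62, 139)
Kw3 = (-387, 757)
w3·Kw3 = (-62)·(-387) + 139·757 = 129217; w3·w3 = (-62)·(-62) + 139·139 = 23165
λ ≈ 129217/23165 = 5.5781

5.5781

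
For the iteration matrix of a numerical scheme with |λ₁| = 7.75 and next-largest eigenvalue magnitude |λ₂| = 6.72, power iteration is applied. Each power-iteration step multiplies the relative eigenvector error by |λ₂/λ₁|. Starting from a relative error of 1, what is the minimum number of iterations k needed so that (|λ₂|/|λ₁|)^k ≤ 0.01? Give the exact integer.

|λ₂/λ₁| = 6.72/7.75 = 0.86710
Need k ≥ ln(0.01) / ln(0.86710) = -4.6052 / -0.1426 ≈ 32.293
Smallest integer k satisfying the bound: 33

33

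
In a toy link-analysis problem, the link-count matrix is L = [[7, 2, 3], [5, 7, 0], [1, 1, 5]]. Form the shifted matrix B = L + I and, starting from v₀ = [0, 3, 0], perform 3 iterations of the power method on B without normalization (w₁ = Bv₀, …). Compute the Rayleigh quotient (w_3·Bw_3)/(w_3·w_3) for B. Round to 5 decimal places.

B = L + I has rows (8, 2, 3); (5, 8, 0); (1, 1, 6)
w1 = Bv₀ = (8·0 + 2·3 + 3·0; 5·0 + 8·3 + 0·0; 1·0 + 1·3 + 6·0) = (6, 24, 3)
w2 = Bw1 = (8·6 + 2·24 + 3·3; 5·6 + 8·24 + 0·3; 1·6 + 1·24 + 6·3) = (105, 222, 48)
w3 = Bw2 = (1428, 2301, 615)
Bw3 = (17871, 25548, 7419)
w3·Bw3 = 88868421; w3·w3 = 7712010; μ ≈ 88868421/7712010 = 11.52338

μ ≈ 11.52338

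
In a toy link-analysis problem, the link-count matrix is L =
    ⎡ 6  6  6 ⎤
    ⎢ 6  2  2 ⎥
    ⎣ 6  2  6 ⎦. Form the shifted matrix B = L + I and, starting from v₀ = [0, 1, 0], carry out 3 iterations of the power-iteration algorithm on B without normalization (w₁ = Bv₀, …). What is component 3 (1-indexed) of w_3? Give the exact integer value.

922

B = L + I has rows (7, 6, 6); (6, 3, 2); (6, 2, 7)
w1 = Bv₀ = (7·0 + 6·1 + 6·0; 6·0 + 3·1 + 2·0; 6·0 + 2·1 + 7·0) = (6, 3, 2)
w2 = Bw1 = (7·6 + 6·3 + 6·2; 6·6 + 3·3 + 2·2; 6·6 + 2·3 + 7·2) = (72, 49, 56)
w3 = Bw2 = (1134, 691, 922)
Requested component of w3: 922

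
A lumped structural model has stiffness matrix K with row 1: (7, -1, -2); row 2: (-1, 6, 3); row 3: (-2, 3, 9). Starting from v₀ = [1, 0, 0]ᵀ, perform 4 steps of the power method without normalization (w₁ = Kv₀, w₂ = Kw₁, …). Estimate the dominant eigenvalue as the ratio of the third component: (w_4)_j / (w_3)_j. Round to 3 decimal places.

w1 = Kv₀ = (7, -1, -2)
w2 = Kw1 = (54, -19, -35)
w3 = Kw2 = (467, -273, -480)
w4 = Kw3 = (4502, -3545, -6073)
Ratio at component: -6073 / -480 = 12.652

λ ≈ 12.652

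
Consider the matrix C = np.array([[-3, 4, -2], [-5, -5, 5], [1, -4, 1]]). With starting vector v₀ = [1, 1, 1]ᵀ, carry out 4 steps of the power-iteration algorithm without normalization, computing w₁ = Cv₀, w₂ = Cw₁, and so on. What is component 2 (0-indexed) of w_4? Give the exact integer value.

w1 = Cv₀ = ((-3)·1 + 4·1 + (-2)·1; (-5)·1 + (-5)·1 + 5·1; 1·1 + (-4)·1 + 1·1) = (-1, -5, -2)
w2 = Cw1 = ((-3)·(-1) + 4·(-5) + (-2)·(-2); (-5)·(-1) + (-5)·(-5) + 5·(-2); 1·(-1) + (-4)·(-5) + 1·(-2)) = (-13, 20, 17)
w3 = Cw2 = (85, 50, -76)
w4 = Cw3 = (97, -1055, -191)
The requested component of w4 is -191.

-191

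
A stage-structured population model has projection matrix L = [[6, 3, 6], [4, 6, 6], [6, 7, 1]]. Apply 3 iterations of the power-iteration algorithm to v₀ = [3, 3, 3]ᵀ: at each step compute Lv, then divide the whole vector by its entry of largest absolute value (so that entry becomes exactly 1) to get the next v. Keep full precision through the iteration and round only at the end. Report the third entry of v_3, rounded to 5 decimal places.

0.89073

Lv0 = (45.000000, 48.000000, 42.000000); divide by 48.000000 → v1 = (0.937500, 1.000000, 0.875000)
Lv1 = (13.875000, 15.000000, 13.500000); divide by 15.000000 → v2 = (0.925000, 1.000000, 0.900000)
Lv2 = (13.950000, 15.100000, 13.450000); divide by 15.100000 → v3 = (0.923841, 1.000000, 0.890728)
Requested entry of v3: 9684/10872 = 0.89073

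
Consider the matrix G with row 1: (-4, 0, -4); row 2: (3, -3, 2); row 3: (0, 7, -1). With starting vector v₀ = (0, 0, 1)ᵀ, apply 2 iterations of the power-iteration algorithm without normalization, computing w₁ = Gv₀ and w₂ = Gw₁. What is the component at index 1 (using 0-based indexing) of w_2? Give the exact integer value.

w1 = Gv₀ = ((-4)·0 + 0·0 + (-4)·1; 3·0 + (-3)·0 + 2·1; 0·0 + 7·0 + (-1)·1) = (-4, 2, -1)
w2 = Gw1 = ((-4)·(-4) + 0·2 + (-4)·(-1); 3·(-4) + (-3)·2 + 2·(-1); 0·(-4) + 7·2 + (-1)·(-1)) = (20, -20, 15)
The requested component of w2 is -20.

-20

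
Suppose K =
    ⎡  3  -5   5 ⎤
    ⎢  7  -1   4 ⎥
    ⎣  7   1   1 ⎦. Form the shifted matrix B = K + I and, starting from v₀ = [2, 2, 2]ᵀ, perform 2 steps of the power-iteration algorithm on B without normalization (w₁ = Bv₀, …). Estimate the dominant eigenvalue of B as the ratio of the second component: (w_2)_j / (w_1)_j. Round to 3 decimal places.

μ ≈ 6.182

B = K + I has rows (4, -5, 5); (7, 0, 4); (7, 1, 2)
w1 = Bv₀ = (4·2 + (-5)·2 + 5·2; 7·2 + 0·2 + 4·2; 7·2 + 1·2 + 2·2) = (8, 22, 20)
w2 = Bw1 = (4·8 + (-5)·22 + 5·20; 7·8 + 0·22 + 4·20; 7·8 + 1·22 + 2·20) = (22, 136, 118)
Ratio: 136/22 = 6.182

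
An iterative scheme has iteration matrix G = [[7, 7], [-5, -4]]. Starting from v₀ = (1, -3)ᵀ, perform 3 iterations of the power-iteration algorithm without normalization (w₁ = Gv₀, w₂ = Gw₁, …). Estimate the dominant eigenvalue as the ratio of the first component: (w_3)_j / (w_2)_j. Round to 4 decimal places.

w1 = Gv₀ = (7·1 + 7·(-3); (-5)·1 + (-4)·(-3)) = (-14, 7)
w2 = Gw1 = (7·(-14) + 7·7; (-5)·(-14) + (-4)·7) = (-49, 42)
w3 = Gw2 = (-49, 77)
Ratio at component: -49 / -49 = 1.0000

λ ≈ 1.0000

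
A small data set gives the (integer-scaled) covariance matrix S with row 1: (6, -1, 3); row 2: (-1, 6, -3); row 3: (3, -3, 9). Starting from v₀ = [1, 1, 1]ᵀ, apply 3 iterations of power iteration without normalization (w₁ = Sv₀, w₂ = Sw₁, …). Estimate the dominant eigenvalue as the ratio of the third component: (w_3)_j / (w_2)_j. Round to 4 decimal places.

w1 = Sv₀ = (6·1 + (-1)·1 + 3·1; (-1)·1 + 6·1 + (-3)·1; 3·1 + (-3)·1 + 9·1) = (8, 2, 9)
w2 = Sw1 = (6·8 + (-1)·2 + 3·9; (-1)·8 + 6·2 + (-3)·9; 3·8 + (-3)·2 + 9·9) = (73, -23, 99)
w3 = Sw2 = (758, -508, 1179)
Ratio at component: 1179 / 99 = 11.9091

11.9091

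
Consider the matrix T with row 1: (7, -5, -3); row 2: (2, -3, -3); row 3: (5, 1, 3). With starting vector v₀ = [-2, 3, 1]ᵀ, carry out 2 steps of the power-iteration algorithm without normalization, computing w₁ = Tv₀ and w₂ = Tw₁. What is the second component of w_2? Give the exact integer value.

-4

w1 = Tv₀ = (7·(-2) + (-5)·3 + (-3)·1; 2·(-2) + (-3)·3 + (-3)·1; 5·(-2) + 1·3 + 3·1) = (-32, -16, -4)
w2 = Tw1 = (7·(-32) + (-5)·(-16) + (-3)·(-4); 2·(-32) + (-3)·(-16) + (-3)·(-4); 5·(-32) + 1·(-16) + 3·(-4)) = (-132, -4, -188)
The requested component of w2 is -4.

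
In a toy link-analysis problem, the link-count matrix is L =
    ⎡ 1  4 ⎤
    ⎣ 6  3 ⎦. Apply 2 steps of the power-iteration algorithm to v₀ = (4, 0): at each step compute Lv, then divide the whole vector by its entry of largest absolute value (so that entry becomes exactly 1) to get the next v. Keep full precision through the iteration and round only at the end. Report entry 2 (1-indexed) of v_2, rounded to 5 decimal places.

0.96000

Lv0 = (4.000000, 24.000000); divide by 24.000000 → v1 = (0.166667, 1.000000)
Lv1 = (4.166667, 4.000000); divide by 4.166667 → v2 = (1.000000, 0.960000)
Requested entry of v2: 96/100 = 0.96000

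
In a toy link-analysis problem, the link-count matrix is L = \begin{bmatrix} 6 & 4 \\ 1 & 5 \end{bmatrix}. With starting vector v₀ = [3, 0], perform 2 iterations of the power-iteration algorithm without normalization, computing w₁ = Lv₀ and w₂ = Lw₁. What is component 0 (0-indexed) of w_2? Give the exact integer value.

w1 = Lv₀ = (18, 3)
w2 = Lw1 = (120, 33)
The requested component of w2 is 120.

120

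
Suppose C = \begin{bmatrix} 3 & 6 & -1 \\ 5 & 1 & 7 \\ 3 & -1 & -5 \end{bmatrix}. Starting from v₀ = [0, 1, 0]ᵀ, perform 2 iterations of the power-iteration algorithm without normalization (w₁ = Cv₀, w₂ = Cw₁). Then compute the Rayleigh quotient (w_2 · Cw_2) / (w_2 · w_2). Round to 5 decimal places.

6.46825

w1 = Cv₀ = (3·0 + 6·1 + (-1)·0; 5·0 + 1·1 + 7·0; 3·0 + (-1)·1 + (-5)·0) = (6, 1, -1)
w2 = Cw1 = (3·6 + 6·1 + (-1)·(-1); 5·6 + 1·1 + 7·(-1); 3·6 + (-1)·1 + (-5)·(-1)) = (25, 24, 22)
Cw2 = (197, 303, -59)
w2·Cw2 = 25·197 + 24·303 + 22·(-59) = 10899; w2·w2 = 25·25 + 24·24 + 22·22 = 1685
λ ≈ 10899/1685 = 6.46825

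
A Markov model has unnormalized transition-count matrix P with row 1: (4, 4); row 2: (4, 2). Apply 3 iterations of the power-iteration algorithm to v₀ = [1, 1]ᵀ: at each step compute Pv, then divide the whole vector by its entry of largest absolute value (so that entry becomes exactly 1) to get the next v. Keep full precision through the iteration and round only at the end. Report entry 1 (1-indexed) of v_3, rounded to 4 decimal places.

1.0000

Pv0 = (8.00000, 6.00000); divide by 8.00000 → v1 = (1.00000, 0.75000)
Pv1 = (7.00000, 5.50000); divide by 7.00000 → v2 = (1.00000, 0.78571)
Pv2 = (7.14286, 5.57143); divide by 7.14286 → v3 = (1.00000, 0.78000)
Requested entry of v3: 400/400 = 1.0000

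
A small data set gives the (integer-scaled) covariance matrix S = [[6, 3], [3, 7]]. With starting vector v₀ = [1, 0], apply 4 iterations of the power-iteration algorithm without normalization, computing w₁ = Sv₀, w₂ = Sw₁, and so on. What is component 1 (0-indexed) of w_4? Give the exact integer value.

4017

w1 = Sv₀ = (6·1 + 3·0; 3·1 + 7·0) = (6, 3)
w2 = Sw1 = (6·6 + 3·3; 3·6 + 7·3) = (45, 39)
w3 = Sw2 = (387, 408)
w4 = Sw3 = (3546, 4017)
The requested component of w4 is 4017.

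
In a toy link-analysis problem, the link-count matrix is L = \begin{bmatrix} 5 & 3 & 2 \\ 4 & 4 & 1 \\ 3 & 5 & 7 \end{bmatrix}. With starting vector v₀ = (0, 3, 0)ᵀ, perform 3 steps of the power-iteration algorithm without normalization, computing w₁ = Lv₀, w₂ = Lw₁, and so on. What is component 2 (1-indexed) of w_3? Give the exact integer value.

1032

w1 = Lv₀ = (5·0 + 3·3 + 2·0; 4·0 + 4·3 + 1·0; 3·0 + 5·3 + 7·0) = (9, 12, 15)
w2 = Lw1 = (5·9 + 3·12 + 2·15; 4·9 + 4·12 + 1·15; 3·9 + 5·12 + 7·15) = (111, 99, 192)
w3 = Lw2 = (1236, 1032, 2172)
The requested component of w3 is 1032.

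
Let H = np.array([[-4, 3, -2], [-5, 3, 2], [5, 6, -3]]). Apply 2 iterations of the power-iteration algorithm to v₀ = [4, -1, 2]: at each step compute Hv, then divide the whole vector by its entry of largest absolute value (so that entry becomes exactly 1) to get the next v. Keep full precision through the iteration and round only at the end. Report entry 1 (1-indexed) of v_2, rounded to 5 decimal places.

Hv0 = (-23.000000, -19.000000, 8.000000); divide by -23.000000 → v1 = (1.000000, 0.826087, -0.347826)
Hv1 = (-0.826087, -3.217391, 11.000000); divide by 11.000000 → v2 = (-0.075099, -0.292490, 1.000000)
Requested entry of v2: 19/-253 = -0.07510

-0.07510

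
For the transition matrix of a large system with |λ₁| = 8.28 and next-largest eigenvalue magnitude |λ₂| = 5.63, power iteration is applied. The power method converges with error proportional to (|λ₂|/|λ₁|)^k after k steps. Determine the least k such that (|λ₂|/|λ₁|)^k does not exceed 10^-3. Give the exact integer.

18

|λ₂/λ₁| = 5.63/8.28 = 0.67995
Need k ≥ ln(10^-3) / ln(0.67995) = -6.9078 / -0.3857 ≈ 17.908
Smallest integer k satisfying the bound: 18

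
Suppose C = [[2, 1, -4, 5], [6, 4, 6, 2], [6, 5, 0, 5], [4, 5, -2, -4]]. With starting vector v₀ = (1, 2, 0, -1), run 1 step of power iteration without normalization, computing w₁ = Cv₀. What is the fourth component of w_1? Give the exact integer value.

18

w1 = Cv₀ = (-1, 12, 11, 18)
The requested component of w1 is 18.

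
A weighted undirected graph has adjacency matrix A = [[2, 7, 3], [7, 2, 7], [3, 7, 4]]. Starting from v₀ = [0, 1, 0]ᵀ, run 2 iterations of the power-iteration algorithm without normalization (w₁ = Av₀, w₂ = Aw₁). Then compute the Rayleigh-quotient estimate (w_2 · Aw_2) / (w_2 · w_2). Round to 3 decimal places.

13.112

w1 = Av₀ = (2·0 + 7·1 + 3·0; 7·0 + 2·1 + 7·0; 3·0 + 7·1 + 4·0) = (7, 2, 7)
w2 = Aw1 = (2·7 + 7·2 + 3·7; 7·7 + 2·2 + 7·7; 3·7 + 7·2 + 4·7) = (49, 102, 63)
Aw2 = (1001, 988, 1113)
w2·Aw2 = 49·1001 + 102·988 + 63·1113 = 219944; w2·w2 = 49·49 + 102·102 + 63·63 = 16774
λ ≈ 219944/16774 = 13.112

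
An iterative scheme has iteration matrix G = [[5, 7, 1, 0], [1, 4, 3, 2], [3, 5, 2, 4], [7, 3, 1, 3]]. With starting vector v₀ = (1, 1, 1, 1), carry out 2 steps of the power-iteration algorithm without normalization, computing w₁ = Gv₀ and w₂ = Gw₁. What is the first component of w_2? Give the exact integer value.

149

w1 = Gv₀ = (13, 10, 14, 14)
w2 = Gw1 = (149, 123, 173, 177)
The requested component of w2 is 149.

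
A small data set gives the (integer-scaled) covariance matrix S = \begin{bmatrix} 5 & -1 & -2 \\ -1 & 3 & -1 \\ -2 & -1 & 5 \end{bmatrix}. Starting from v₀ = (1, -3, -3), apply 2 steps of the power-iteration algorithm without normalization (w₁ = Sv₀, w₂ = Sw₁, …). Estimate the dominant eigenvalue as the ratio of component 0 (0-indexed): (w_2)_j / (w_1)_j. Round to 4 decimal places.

w1 = Sv₀ = (5·1 + (-1)·(-3) + (-2)·(-3); (-1)·1 + 3·(-3) + (-1)·(-3); (-2)·1 + (-1)·(-3) + 5·(-3)) = (14, -7, -14)
w2 = Sw1 = (5·14 + (-1)·(-7) + (-2)·(-14); (-1)·14 + 3·(-7) + (-1)·(-14); (-2)·14 + (-1)·(-7) + 5·(-14)) = (105, -21, -91)
Ratio at component: 105 / 14 = 7.5000

7.5000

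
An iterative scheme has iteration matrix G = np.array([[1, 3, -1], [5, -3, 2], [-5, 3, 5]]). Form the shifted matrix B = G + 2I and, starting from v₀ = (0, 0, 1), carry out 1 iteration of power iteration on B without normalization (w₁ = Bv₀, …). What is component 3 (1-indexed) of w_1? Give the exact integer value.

7

B = G + 2I has rows (3, 3, -1); (5, -1, 2); (-5, 3, 7)
w1 = Bv₀ = (3·0 + 3·0 + (-1)·1; 5·0 + (-1)·0 + 2·1; (-5)·0 + 3·0 + 7·1) = (-1, 2, 7)
Requested component of w1: 7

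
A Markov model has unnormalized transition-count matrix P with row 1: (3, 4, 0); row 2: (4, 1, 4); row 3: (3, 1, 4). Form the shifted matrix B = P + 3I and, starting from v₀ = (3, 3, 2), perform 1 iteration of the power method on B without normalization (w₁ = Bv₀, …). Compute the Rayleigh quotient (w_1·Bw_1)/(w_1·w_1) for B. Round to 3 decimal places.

10.926

B = P + 3I has rows (6, 4, 0); (4, 4, 4); (3, 1, 7)
w1 = Bv₀ = (30, 32, 26)
Bw1 = (308, 352, 304)
w1·Bw1 = 28408; w1·w1 = 2600; μ ≈ 28408/2600 = 10.926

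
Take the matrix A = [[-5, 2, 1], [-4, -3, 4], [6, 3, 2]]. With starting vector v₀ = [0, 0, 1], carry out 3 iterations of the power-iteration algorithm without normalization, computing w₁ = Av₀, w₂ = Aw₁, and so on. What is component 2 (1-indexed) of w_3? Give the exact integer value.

w1 = Av₀ = ((-5)·0 + 2·0 + 1·1; (-4)·0 + (-3)·0 + 4·1; 6·0 + 3·0 + 2·1) = (1, 4, 2)
w2 = Aw1 = ((-5)·1 + 2·4 + 1·2; (-4)·1 + (-3)·4 + 4·2; 6·1 + 3·4 + 2·2) = (5, -8, 22)
w3 = Aw2 = (-19, 92, 50)
The requested component of w3 is 92.

92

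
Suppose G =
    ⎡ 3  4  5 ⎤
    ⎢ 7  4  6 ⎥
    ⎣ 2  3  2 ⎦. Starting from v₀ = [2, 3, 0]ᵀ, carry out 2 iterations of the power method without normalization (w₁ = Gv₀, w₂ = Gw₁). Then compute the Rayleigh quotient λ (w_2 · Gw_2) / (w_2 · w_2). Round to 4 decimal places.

w1 = Gv₀ = (3·2 + 4·3 + 5·0; 7·2 + 4·3 + 6·0; 2·2 + 3·3 + 2·0) = (18, 26, 13)
w2 = Gw1 = (3·18 + 4·26 + 5·13; 7·18 + 4·26 + 6·13; 2·18 + 3·26 + 2·13) = (223, 308, 140)
Gw2 = (2601, 3633, 1650)
w2·Gw2 = 223·2601 + 308·3633 + 140·1650 = 1929987; w2·w2 = 223·223 + 308·308 + 140·140 = 164193
λ ≈ 1929987/164193 = 11.7544

11.7544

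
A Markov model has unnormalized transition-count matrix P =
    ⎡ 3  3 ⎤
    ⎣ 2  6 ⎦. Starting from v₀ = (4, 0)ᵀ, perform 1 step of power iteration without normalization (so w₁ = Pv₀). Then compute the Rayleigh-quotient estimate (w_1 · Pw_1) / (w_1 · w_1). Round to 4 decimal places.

λ ≈ 6.2308

w1 = Pv₀ = (12, 8)
Pw1 = (60, 72)
w1·Pw1 = 12·60 + 8·72 = 1296; w1·w1 = 12·12 + 8·8 = 208
λ ≈ 1296/208 = 6.2308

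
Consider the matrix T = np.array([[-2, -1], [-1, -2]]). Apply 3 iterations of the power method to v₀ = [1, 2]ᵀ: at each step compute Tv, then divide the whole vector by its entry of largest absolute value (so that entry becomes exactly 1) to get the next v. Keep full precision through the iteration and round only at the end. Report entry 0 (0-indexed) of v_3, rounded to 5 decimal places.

0.97561

Tv0 = (-4.000000, -5.000000); divide by -5.000000 → v1 = (0.800000, 1.000000)
Tv1 = (-2.600000, -2.800000); divide by -2.800000 → v2 = (0.928571, 1.000000)
Tv2 = (-2.857143, -2.928571); divide by -2.928571 → v3 = (0.975610, 1.000000)
Requested entry of v3: -40/-41 = 0.97561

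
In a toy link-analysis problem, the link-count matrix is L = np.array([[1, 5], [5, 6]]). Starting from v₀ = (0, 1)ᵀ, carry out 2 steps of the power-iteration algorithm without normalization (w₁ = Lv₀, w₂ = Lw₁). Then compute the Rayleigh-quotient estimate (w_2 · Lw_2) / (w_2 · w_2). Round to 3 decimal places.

w1 = Lv₀ = (1·0 + 5·1; 5·0 + 6·1) = (5, 6)
w2 = Lw1 = (1·5 + 5·6; 5·5 + 6·6) = (35, 61)
Lw2 = (340, 541)
w2·Lw2 = 35·340 + 61·541 = 44901; w2·w2 = 35·35 + 61·61 = 4946
λ ≈ 44901/4946 = 9.078

λ ≈ 9.078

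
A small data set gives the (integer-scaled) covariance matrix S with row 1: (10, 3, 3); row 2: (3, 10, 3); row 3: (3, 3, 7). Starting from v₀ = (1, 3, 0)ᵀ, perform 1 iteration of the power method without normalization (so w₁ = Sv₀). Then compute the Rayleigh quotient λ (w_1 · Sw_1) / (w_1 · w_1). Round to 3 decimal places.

w1 = Sv₀ = (19, 33, 12)
Sw1 = (325, 423, 240)
w1·Sw1 = 19·325 + 33·423 + 12·240 = 23014; w1·w1 = 19·19 + 33·33 + 12·12 = 1594
λ ≈ 23014/1594 = 14.438

14.438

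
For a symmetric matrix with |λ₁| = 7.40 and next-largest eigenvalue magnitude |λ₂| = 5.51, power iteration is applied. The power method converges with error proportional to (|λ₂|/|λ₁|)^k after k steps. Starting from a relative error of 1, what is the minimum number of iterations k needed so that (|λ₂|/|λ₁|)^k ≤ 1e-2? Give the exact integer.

|λ₂/λ₁| = 5.51/7.40 = 0.74459
Need k ≥ ln(1e-2) / ln(0.74459) = -4.6052 / -0.2949 ≈ 15.615
Smallest integer k satisfying the bound: 16

16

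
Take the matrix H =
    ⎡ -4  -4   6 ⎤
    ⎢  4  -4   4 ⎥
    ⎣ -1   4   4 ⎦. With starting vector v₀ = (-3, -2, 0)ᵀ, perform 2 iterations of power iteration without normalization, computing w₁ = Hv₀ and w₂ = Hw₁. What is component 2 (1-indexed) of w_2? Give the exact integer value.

76

w1 = Hv₀ = ((-4)·(-3) + (-4)·(-2) + 6·0; 4·(-3) + (-4)·(-2) + 4·0; (-1)·(-3) + 4·(-2) + 4·0) = (20, -4, -5)
w2 = Hw1 = ((-4)·20 + (-4)·(-4) + 6·(-5); 4·20 + (-4)·(-4) + 4·(-5); (-1)·20 + 4·(-4) + 4·(-5)) = (-94, 76, -56)
The requested component of w2 is 76.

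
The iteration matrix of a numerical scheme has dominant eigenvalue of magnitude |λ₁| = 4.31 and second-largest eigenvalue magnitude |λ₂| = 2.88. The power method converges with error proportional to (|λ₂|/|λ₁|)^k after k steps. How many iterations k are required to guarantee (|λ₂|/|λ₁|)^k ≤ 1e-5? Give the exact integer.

|λ₂/λ₁| = 2.88/4.31 = 0.66821
Need k ≥ ln(1e-5) / ln(0.66821) = -11.5129 / -0.4031 ≈ 28.558
Smallest integer k satisfying the bound: 29

29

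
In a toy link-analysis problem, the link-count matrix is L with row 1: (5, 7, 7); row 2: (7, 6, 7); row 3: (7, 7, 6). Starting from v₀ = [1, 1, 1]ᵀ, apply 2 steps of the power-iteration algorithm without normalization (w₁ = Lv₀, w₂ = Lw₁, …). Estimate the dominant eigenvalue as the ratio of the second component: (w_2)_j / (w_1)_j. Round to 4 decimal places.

19.6500

w1 = Lv₀ = (19, 20, 20)
w2 = Lw1 = (375, 393, 393)
Ratio at component: 393 / 20 = 19.6500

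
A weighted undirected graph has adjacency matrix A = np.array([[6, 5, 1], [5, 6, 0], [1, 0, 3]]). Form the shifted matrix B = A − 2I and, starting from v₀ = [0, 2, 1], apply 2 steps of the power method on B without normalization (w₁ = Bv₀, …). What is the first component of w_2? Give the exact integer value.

85

B = A − 2I has rows (4, 5, 1); (5, 4, 0); (1, 0, 1)
w1 = Bv₀ = (11, 8, 1)
w2 = Bw1 = (85, 87, 12)
Requested component of w2: 85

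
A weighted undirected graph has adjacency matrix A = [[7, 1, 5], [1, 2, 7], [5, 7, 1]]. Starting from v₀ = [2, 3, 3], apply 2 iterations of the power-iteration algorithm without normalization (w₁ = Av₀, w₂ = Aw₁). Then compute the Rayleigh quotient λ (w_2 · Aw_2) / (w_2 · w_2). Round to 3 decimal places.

w1 = Av₀ = (32, 29, 34)
w2 = Aw1 = (423, 328, 397)
Aw2 = (5274, 3858, 4808)
w2·Aw2 = 423·5274 + 328·3858 + 397·4808 = 5405102; w2·w2 = 423·423 + 328·328 + 397·397 = 444122
λ ≈ 5405102/444122 = 12.170

12.170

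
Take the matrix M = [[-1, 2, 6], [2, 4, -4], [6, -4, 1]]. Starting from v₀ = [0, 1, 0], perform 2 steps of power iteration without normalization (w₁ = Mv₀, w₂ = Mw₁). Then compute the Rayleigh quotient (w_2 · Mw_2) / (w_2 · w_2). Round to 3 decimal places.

w1 = Mv₀ = ((-1)·0 + 2·1 + 6·0; 2·0 + 4·1 + (-4)·0; 6·0 + (-4)·1 + 1·0) = (2, 4, -4)
w2 = Mw1 = ((-1)·2 + 2·4 + 6·(-4); 2·2 + 4·4 + (-4)·(-4); 6·2 + (-4)·4 + 1·(-4)) = (-18, 36, -8)
Mw2 = (42, 140, -260)
w2·Mw2 = (-18)·42 + 36·140 + (-8)·(-260) = 6364; w2·w2 = (-18)·(-18) + 36·36 + (-8)·(-8) = 1684
λ ≈ 6364/1684 = 3.779

λ ≈ 3.779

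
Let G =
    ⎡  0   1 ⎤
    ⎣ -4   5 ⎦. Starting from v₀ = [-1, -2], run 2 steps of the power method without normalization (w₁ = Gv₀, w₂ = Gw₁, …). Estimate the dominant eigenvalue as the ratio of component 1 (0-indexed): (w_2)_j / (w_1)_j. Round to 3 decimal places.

w1 = Gv₀ = (0·(-1) + 1·(-2); (-4)·(-1) + 5·(-2)) = (-2, -6)
w2 = Gw1 = (0·(-2) + 1·(-6); (-4)·(-2) + 5·(-6)) = (-6, -22)
Ratio at component: -22 / -6 = 3.667

λ ≈ 3.667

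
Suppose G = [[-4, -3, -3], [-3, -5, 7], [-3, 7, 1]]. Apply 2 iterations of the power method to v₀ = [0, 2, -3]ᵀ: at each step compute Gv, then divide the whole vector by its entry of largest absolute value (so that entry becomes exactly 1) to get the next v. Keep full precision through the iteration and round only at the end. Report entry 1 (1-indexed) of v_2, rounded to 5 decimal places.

0.21525

Gv0 = (3.000000, -31.000000, 11.000000); divide by -31.000000 → v1 = (-0.096774, 1.000000, -0.354839)
Gv1 = (-1.548387, -7.193548, 6.935484); divide by -7.193548 → v2 = (0.215247, 1.000000, -0.964126)
Requested entry of v2: 48/223 = 0.21525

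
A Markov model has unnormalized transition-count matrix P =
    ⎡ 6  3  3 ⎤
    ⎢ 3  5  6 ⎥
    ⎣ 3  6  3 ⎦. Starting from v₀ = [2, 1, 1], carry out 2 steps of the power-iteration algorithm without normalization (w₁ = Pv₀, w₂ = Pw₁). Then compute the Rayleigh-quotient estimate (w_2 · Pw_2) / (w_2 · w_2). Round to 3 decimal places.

w1 = Pv₀ = (6·2 + 3·1 + 3·1; 3·2 + 5·1 + 6·1; 3·2 + 6·1 + 3·1) = (18, 17, 15)
w2 = Pw1 = (6·18 + 3·17 + 3·15; 3·18 + 5·17 + 6·15; 3·18 + 6·17 + 3·15) = (204, 229, 201)
Pw2 = (2514, 2963, 2589)
w2·Pw2 = 204·2514 + 229·2963 + 201·2589 = 1711772; w2·w2 = 204·204 + 229·229 + 201·201 = 134458
λ ≈ 1711772/134458 = 12.731

12.731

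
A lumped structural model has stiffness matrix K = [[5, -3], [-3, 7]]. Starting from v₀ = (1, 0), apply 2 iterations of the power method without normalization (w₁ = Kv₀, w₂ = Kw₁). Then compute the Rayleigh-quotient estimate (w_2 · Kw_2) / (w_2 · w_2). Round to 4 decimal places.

w1 = Kv₀ = (5, -3)
w2 = Kw1 = (34, -36)
Kw2 = (278, -354)
w2·Kw2 = 34·278 + (-36)·(-354) = 22196; w2·w2 = 34·34 + (-36)·(-36) = 2452
λ ≈ 22196/2452 = 9.0522

9.0522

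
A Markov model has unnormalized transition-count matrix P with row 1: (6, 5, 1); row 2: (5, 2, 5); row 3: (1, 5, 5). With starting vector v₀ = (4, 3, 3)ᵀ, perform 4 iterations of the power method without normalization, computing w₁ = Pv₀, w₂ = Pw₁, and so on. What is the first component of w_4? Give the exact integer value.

66244

w1 = Pv₀ = (6·4 + 5·3 + 1·3; 5·4 + 2·3 + 5·3; 1·4 + 5·3 + 5·3) = (42, 41, 34)
w2 = Pw1 = (6·42 + 5·41 + 1·34; 5·42 + 2·41 + 5·34; 1·42 + 5·41 + 5·34) = (491, 462, 417)
w3 = Pw2 = (5673, 5464, 4886)
w4 = Pw3 = (66244, 63723, 57423)
The requested component of w4 is 66244.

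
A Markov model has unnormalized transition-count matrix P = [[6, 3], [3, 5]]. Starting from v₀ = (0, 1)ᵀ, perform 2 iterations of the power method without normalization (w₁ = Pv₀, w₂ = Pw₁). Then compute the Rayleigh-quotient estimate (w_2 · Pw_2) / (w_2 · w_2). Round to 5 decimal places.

λ ≈ 8.48374

w1 = Pv₀ = (3, 5)
w2 = Pw1 = (33, 34)
Pw2 = (300, 269)
w2·Pw2 = 33·300 + 34·269 = 19046; w2·w2 = 33·33 + 34·34 = 2245
λ ≈ 19046/2245 = 8.48374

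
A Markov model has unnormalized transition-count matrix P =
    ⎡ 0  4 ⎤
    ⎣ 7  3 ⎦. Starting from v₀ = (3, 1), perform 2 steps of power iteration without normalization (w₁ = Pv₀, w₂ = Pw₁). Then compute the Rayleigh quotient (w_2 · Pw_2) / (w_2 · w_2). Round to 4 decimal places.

λ ≈ 7.0566

w1 = Pv₀ = (0·3 + 4·1; 7·3 + 3·1) = (4, 24)
w2 = Pw1 = (0·4 + 4·24; 7·4 + 3·24) = (96, 100)
Pw2 = (400, 972)
w2·Pw2 = 96·400 + 100·972 = 135600; w2·w2 = 96·96 + 100·100 = 19216
λ ≈ 135600/19216 = 7.0566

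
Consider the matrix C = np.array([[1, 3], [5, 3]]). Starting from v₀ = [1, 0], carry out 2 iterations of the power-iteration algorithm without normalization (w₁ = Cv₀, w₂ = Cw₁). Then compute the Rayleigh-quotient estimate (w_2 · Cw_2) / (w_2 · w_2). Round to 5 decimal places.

6.12195

w1 = Cv₀ = (1, 5)
w2 = Cw1 = (16, 20)
Cw2 = (76, 140)
w2·Cw2 = 16·76 + 20·140 = 4016; w2·w2 = 16·16 + 20·20 = 656
λ ≈ 4016/656 = 6.12195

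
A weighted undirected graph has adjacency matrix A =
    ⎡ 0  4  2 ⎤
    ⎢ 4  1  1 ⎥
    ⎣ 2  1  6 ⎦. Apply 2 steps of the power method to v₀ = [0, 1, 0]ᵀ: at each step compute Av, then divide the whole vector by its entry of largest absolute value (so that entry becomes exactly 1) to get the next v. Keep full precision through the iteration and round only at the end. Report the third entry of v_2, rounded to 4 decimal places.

Av0 = (4.00000, 1.00000, 1.00000); divide by 4.00000 → v1 = (1.00000, 0.25000, 0.25000)
Av1 = (1.50000, 4.50000, 3.75000); divide by 4.50000 → v2 = (0.33333, 1.00000, 0.83333)
Requested entry of v2: 15/18 = 0.8333

0.8333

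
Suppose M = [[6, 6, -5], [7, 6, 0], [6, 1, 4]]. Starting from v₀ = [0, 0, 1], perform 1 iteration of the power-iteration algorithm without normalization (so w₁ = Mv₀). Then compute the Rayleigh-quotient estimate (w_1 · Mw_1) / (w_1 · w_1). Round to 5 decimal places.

4.73171

w1 = Mv₀ = (6·0 + 6·0 + (-5)·1; 7·0 + 6·0 + 0·1; 6·0 + 1·0 + 4·1) = (-5, 0, 4)
Mw1 = (-50, -35, -14)
w1·Mw1 = (-5)·(-50) + 0·(-35) + 4·(-14) = 194; w1·w1 = (-5)·(-5) + 0·0 + 4·4 = 41
λ ≈ 194/41 = 4.73171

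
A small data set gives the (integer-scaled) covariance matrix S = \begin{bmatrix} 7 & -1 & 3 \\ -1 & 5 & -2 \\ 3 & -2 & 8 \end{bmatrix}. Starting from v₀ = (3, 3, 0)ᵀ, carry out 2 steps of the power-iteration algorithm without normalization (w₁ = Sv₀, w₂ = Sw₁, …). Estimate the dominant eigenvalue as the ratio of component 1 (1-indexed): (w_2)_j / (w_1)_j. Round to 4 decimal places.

w1 = Sv₀ = (7·3 + (-1)·3 + 3·0; (-1)·3 + 5·3 + (-2)·0; 3·3 + (-2)·3 + 8·0) = (18, 12, 3)
w2 = Sw1 = (7·18 + (-1)·12 + 3·3; (-1)·18 + 5·12 + (-2)·3; 3·18 + (-2)·12 + 8·3) = (123, 36, 54)
Ratio at component: 123 / 18 = 6.8333

λ ≈ 6.8333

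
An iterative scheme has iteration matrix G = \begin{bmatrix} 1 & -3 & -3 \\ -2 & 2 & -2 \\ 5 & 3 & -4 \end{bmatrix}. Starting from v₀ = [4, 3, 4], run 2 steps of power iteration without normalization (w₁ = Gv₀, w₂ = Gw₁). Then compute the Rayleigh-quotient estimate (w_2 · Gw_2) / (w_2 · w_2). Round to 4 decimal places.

-3.5342

w1 = Gv₀ = (1·4 + (-3)·3 + (-3)·4; (-2)·4 + 2·3 + (-2)·4; 5·4 + 3·3 + (-4)·4) = (-17, -10, 13)
w2 = Gw1 = (1·(-17) + (-3)·(-10) + (-3)·13; (-2)·(-17) + 2·(-10) + (-2)·13; 5·(-17) + 3·(-10) + (-4)·13) = (-26, -12, -167)
Gw2 = (511, 362, 502)
w2·Gw2 = (-26)·511 + (-12)·362 + (-167)·502 = -101464; w2·w2 = (-26)·(-26) + (-12)·(-12) + (-167)·(-167) = 28709
λ ≈ -101464/28709 = -3.5342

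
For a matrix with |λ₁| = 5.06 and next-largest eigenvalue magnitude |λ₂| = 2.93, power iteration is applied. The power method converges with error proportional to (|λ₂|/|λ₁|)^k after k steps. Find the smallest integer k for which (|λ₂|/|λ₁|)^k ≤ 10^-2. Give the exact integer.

9

|λ₂/λ₁| = 2.93/5.06 = 0.57905
Need k ≥ ln(10^-2) / ln(0.57905) = -4.6052 / -0.5464 ≈ 8.429
Smallest integer k satisfying the bound: 9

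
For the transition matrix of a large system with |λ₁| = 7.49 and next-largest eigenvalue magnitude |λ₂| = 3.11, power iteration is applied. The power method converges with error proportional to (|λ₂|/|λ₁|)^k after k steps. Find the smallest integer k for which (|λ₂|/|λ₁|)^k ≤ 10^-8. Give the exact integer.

|λ₂/λ₁| = 3.11/7.49 = 0.41522
Need k ≥ ln(10^-8) / ln(0.41522) = -18.4207 / -0.8789 ≈ 20.958
Smallest integer k satisfying the bound: 21

21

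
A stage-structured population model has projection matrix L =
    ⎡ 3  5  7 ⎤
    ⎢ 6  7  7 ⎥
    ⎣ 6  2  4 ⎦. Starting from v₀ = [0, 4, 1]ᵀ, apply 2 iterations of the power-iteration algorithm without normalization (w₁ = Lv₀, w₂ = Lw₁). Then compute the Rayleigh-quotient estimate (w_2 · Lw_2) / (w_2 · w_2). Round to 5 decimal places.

w1 = Lv₀ = (27, 35, 12)
w2 = Lw1 = (340, 491, 280)
Lw2 = (5435, 7437, 4142)
w2·Lw2 = 340·5435 + 491·7437 + 280·4142 = 6659227; w2·w2 = 340·340 + 491·491 + 280·280 = 435081
λ ≈ 6659227/435081 = 15.30572

15.30572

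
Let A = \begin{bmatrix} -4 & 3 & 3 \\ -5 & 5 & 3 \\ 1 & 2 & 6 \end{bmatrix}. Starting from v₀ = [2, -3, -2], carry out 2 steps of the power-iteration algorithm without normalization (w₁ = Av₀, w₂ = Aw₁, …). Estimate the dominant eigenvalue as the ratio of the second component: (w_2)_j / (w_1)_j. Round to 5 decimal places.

λ ≈ 2.83871

w1 = Av₀ = ((-4)·2 + 3·(-3) + 3·(-2); (-5)·2 + 5·(-3) + 3·(-2); 1·2 + 2·(-3) + 6·(-2)) = (-23, -31, -16)
w2 = Aw1 = ((-4)·(-23) + 3·(-31) + 3·(-16); (-5)·(-23) + 5·(-31) + 3·(-16); 1·(-23) + 2·(-31) + 6·(-16)) = (-49, -88, -181)
Ratio at component: -88 / -31 = 2.83871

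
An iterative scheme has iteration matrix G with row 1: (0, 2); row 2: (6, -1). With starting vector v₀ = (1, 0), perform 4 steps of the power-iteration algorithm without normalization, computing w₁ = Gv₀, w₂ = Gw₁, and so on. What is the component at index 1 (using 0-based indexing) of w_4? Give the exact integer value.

w1 = Gv₀ = (0, 6)
w2 = Gw1 = (12, -6)
w3 = Gw2 = (-12, 78)
w4 = Gw3 = (156, -150)
The requested component of w4 is -150.

-150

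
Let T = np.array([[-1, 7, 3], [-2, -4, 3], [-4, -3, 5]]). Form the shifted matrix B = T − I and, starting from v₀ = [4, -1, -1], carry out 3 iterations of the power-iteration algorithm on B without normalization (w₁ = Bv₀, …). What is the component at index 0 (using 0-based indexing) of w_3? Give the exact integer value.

B = T − I has rows (-2, 7, 3); (-2, -5, 3); (-4, -3, 4)
w1 = Bv₀ = ((-2)·4 + 7·(-1) + 3·(-1); (-2)·4 + (-5)·(-1) + 3·(-1); (-4)·4 + (-3)·(-1) + 4·(-1)) = (-18, -6, -17)
w2 = Bw1 = ((-2)·(-18) + 7·(-6) + 3·(-17); (-2)·(-18) + (-5)·(-6) + 3·(-17); (-4)·(-18) + (-3)·(-6) + 4·(-17)) = (-57, 15, 22)
w3 = Bw2 = (285, 105, 271)
Requested component of w3: 285

285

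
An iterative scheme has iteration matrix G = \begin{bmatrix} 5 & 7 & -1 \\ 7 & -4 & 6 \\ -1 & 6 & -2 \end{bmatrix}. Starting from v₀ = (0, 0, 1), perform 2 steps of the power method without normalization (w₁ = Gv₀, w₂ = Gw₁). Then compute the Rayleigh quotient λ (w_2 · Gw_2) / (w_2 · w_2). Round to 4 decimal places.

-10.0940

w1 = Gv₀ = (5·0 + 7·0 + (-1)·1; 7·0 + (-4)·0 + 6·1; (-1)·0 + 6·0 + (-2)·1) = (-1, 6, -2)
w2 = Gw1 = (5·(-1) + 7·6 + (-1)·(-2); 7·(-1) + (-4)·6 + 6·(-2); (-1)·(-1) + 6·6 + (-2)·(-2)) = (39, -43, 41)
Gw2 = (-147, 691, -379)
w2·Gw2 = 39·(-147) + (-43)·691 + 41·(-379) = -50985; w2·w2 = 39·39 + (-43)·(-43) + 41·41 = 5051
λ ≈ -50985/5051 = -10.0940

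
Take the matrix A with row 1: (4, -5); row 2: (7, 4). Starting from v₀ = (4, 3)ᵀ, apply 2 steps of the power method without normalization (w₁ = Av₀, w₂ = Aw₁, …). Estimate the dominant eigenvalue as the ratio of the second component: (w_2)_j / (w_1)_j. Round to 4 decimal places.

w1 = Av₀ = (1, 40)
w2 = Aw1 = (-196, 167)
Ratio at component: 167 / 40 = 4.1750

4.1750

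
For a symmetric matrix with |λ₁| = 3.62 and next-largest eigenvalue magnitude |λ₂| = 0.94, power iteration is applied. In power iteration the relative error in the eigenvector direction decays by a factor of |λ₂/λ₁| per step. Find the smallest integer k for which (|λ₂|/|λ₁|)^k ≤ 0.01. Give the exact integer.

|λ₂/λ₁| = 0.94/3.62 = 0.25967
Need k ≥ ln(0.01) / ln(0.25967) = -4.6052 / -1.3483 ≈ 3.415
Smallest integer k satisfying the bound: 4

4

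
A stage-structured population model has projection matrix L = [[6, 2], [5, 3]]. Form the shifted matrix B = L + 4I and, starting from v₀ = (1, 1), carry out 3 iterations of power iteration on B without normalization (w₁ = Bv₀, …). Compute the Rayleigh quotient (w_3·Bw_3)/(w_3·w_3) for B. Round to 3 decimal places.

B = L + 4I has rows (10, 2); (5, 7)
w1 = Bv₀ = (10·1 + 2·1; 5·1 + 7·1) = (12, 12)
w2 = Bw1 = (10·12 + 2·12; 5·12 + 7·12) = (144, 144)
w3 = Bw2 = (1728, 1728)
Bw3 = (20736, 20736)
w3·Bw3 = 71663616; w3·w3 = 5971968; μ ≈ 71663616/5971968 = 12.000

12.000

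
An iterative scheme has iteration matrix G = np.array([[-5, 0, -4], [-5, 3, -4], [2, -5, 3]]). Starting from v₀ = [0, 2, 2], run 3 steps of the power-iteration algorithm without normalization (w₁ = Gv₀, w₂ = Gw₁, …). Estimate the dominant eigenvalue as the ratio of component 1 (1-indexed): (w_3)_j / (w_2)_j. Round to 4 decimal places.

-3.7143

w1 = Gv₀ = ((-5)·0 + 0·2 + (-4)·2; (-5)·0 + 3·2 + (-4)·2; 2·0 + (-5)·2 + 3·2) = (-8, -2, -4)
w2 = Gw1 = ((-5)·(-8) + 0·(-2) + (-4)·(-4); (-5)·(-8) + 3·(-2) + (-4)·(-4); 2·(-8) + (-5)·(-2) + 3·(-4)) = (56, 50, -18)
w3 = Gw2 = (-208, -58, -192)
Ratio at component: -208 / 56 = -3.7143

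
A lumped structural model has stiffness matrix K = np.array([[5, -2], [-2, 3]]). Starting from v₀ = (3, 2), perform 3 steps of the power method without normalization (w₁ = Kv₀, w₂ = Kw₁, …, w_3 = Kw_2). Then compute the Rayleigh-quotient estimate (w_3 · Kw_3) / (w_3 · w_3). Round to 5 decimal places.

w1 = Kv₀ = (11, 0)
w2 = Kw1 = (55, -22)
w3 = Kw2 = (319, -176)
Kw3 = (1947, -1166)
w3·Kw3 = 319·1947 + (-176)·(-1166) = 826309; w3·w3 = 319·319 + (-176)·(-176) = 132737
λ ≈ 826309/132737 = 6.22516

λ ≈ 6.22516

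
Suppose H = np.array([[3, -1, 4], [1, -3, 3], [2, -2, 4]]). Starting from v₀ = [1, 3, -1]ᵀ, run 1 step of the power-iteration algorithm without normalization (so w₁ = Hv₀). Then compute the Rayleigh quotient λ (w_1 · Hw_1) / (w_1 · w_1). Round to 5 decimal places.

1.09950

w1 = Hv₀ = (3·1 + (-1)·3 + 4·(-1); 1·1 + (-3)·3 + 3·(-1); 2·1 + (-2)·3 + 4·(-1)) = (-4, -11, -8)
Hw1 = (-33, 5, -18)
w1·Hw1 = (-4)·(-33) + (-11)·5 + (-8)·(-18) = 221; w1·w1 = (-4)·(-4) + (-11)·(-11) + (-8)·(-8) = 201
λ ≈ 221/201 = 1.09950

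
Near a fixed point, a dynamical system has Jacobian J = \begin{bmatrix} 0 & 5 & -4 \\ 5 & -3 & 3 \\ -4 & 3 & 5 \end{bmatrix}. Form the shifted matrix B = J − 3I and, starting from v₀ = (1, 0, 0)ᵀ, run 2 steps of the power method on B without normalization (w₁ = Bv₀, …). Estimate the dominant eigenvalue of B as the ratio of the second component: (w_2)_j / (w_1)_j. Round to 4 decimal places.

B = J − 3I has rows (-3, 5, -4); (5, -6, 3); (-4, 3, 2)
w1 = Bv₀ = ((-3)·1 + 5·0 + (-4)·0; 5·1 + (-6)·0 + 3·0; (-4)·1 + 3·0 + 2·0) = (-3, 5, -4)
w2 = Bw1 = ((-3)·(-3) + 5·5 + (-4)·(-4); 5·(-3) + (-6)·5 + 3·(-4); (-4)·(-3) + 3·5 + 2·(-4)) = (50, -57, 19)
Ratio: -57/5 = -11.4000

-11.4000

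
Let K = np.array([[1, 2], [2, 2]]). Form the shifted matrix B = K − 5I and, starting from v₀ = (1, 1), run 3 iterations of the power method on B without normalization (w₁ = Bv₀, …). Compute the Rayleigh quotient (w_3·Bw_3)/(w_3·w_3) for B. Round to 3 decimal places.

B = K − 5I has rows (-4, 2); (2, -3)
w1 = Bv₀ = ((-4)·1 + 2·1; 2·1 + (-3)·1) = (-2, -1)
w2 = Bw1 = ((-4)·(-2) + 2·(-1); 2·(-2) + (-3)·(-1)) = (6, -1)
w3 = Bw2 = (-26, 15)
Bw3 = (134, -97)
w3·Bw3 = -4939; w3·w3 = 901; μ ≈ -4939/901 = -5.482

-5.482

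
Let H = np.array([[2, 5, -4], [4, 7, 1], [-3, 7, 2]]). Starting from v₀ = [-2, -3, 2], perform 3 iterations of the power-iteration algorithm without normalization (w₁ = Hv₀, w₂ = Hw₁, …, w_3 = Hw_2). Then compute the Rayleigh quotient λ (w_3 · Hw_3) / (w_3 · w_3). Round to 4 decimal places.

9.3705

w1 = Hv₀ = (-27, -27, -11)
w2 = Hw1 = (-145, -308, -130)
w3 = Hw2 = (-1310, -2866, -1981)
Hw3 = (-9026, -27283, -20094)
w3·Hw3 = (-1310)·(-9026) + (-2866)·(-27283) + (-1981)·(-20094) = 129823352; w3·w3 = (-1310)·(-1310) + (-2866)·(-2866) + (-1981)·(-1981) = 13854417
λ ≈ 129823352/13854417 = 9.3705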